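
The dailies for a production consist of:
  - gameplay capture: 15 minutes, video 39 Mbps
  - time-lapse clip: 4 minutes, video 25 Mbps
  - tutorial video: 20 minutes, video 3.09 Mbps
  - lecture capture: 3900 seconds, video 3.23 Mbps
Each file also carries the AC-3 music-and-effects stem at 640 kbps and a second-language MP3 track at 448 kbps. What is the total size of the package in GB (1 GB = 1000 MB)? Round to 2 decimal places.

Audio total: 640 + 448 = 1088 kbps = 1.088 Mbps.
gameplay capture: 40.088 Mbps × 900 s = 36079.2 Mb
time-lapse clip: 26.088 Mbps × 240 s = 6261.1 Mb
tutorial video: 4.178 Mbps × 1200 s = 5013.6 Mb
lecture capture: 4.318 Mbps × 3900 s = 16840.2 Mb
Total: 64194.1 Mb = 8024.3 MB.
= 8.024 GB.

8.02 GB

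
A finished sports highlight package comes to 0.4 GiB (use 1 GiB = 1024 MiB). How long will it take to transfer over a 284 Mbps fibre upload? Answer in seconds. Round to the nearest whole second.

12 seconds

File: 0.4 GiB = 3436.0 Mb.
At 284 Mbps: 3436.0 / 284 = 12.1 s ≈ 12.1 seconds.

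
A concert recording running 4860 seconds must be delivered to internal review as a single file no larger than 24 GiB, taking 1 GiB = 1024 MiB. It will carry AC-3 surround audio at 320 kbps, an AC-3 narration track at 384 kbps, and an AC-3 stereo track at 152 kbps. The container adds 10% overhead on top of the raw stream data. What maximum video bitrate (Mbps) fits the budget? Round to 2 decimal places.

Budget: 24 GiB = 206158.4 Mb.
Stream payload after overhead: 206158.4 / 1.10 = 187416.8 Mb.
Total bitrate budget: 187416.8 Mb / 4860 s = 38.563 Mbps.
Audio total: 320 + 384 + 152 = 856 kbps = 0.856 Mbps.
Video: 38.563 − 0.856 = 37.707 Mbps.

37.71 Mbps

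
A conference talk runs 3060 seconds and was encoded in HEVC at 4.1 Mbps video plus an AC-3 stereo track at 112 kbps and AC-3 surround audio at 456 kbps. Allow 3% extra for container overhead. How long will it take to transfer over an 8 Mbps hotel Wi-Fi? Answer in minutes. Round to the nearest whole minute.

31 minutes

Audio total: 112 + 456 = 568 kbps = 0.568 Mbps.
Total bitrate: 4.668 Mbps.
File: 4.668 Mbps × 3060 s = 14284.1 Mb.
With 3% container overhead: ×1.03. → 14712.6 Mb.
At 8 Mbps: 14712.6 / 8 = 1839.1 s ≈ 30.7 minutes.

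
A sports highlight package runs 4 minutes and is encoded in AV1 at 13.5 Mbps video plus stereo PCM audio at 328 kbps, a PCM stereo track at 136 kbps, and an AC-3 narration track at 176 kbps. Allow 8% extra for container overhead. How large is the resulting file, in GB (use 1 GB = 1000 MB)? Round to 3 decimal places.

0.458 GB

4 min = 240 s
Audio total: 328 + 136 + 176 = 640 kbps = 0.640 Mbps.
Total bitrate: 13.5 + 0.640 = 14.140 Mbps.
Stream data: 14.140 Mbps × 240 s = 3393.6 Mb.
With 8% container overhead: ×1.08.
3,665 Mb ÷ 8 = 458.1 MB → 0.4581 GB.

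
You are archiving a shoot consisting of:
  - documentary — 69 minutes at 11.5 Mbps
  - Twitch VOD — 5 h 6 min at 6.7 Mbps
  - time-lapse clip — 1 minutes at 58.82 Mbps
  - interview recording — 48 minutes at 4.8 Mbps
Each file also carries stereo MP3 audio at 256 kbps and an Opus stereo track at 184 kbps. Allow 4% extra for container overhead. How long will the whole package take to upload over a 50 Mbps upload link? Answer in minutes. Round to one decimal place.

Audio total: 256 + 184 = 440 kbps = 0.440 Mbps.
documentary: 11.940 Mbps × 4140 s × 1.04 = 51408.9 Mb
Twitch VOD: 7.140 Mbps × 18360 s × 1.04 = 136334.0 Mb
time-lapse clip: 59.260 Mbps × 60 s × 1.04 = 3697.8 Mb
interview recording: 5.240 Mbps × 2880 s × 1.04 = 15694.8 Mb
Total: 207135.6 Mb = 25891.9 MB.
At 50 Mbps: 207135.6 / 50 = 4143 s ≈ 69 minutes.

69.0 minutes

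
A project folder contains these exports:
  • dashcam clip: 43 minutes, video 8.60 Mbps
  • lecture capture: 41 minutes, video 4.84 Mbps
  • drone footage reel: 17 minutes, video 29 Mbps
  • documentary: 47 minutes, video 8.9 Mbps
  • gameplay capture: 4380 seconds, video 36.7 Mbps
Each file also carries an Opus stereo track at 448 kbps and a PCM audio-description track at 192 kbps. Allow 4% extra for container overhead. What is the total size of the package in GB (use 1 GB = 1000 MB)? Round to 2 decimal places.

33.54 GB

Audio total: 448 + 192 = 640 kbps = 0.640 Mbps.
dashcam clip: 9.240 Mbps × 2580 s × 1.04 = 24792.8 Mb
lecture capture: 5.480 Mbps × 2460 s × 1.04 = 14020.0 Mb
drone footage reel: 29.640 Mbps × 1020 s × 1.04 = 31442.1 Mb
documentary: 9.540 Mbps × 2820 s × 1.04 = 27978.9 Mb
gameplay capture: 37.340 Mbps × 4380 s × 1.04 = 170091.2 Mb
Total: 268325.0 Mb = 33540.6 MB.
= 33.54 GB.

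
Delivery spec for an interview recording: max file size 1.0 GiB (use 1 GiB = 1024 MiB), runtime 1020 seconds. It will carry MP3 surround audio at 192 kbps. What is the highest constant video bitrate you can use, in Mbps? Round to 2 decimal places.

8.23 Mbps

Budget: 1.0 GiB = 8589.9 Mb.
Total bitrate budget: 8589.9 Mb / 1020 s = 8.422 Mbps.
Audio: 192 kbps = 0.192 Mbps.
Video: 8.422 − 0.192 = 8.230 Mbps.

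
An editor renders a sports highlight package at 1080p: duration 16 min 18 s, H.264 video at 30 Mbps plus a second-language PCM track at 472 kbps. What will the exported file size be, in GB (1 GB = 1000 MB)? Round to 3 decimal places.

3.725 GB

16 min 18 s = 978 s
Audio: 472 kbps = 0.472 Mbps.
Total bitrate: 30 + 0.472 = 30.472 Mbps.
Stream data: 30.472 Mbps × 978 s = 29801.6 Mb.
29,802 Mb ÷ 8 = 3,725 MB → 3.725 GB.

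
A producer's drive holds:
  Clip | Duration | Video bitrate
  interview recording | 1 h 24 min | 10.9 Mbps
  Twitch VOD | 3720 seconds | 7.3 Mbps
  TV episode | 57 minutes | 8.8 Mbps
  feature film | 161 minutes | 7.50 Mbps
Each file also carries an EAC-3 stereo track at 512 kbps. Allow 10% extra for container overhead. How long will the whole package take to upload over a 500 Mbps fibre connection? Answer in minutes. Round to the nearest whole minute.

Audio: 512 kbps = 0.512 Mbps.
interview recording: 11.412 Mbps × 5040 s × 1.10 = 63268.1 Mb
Twitch VOD: 7.812 Mbps × 3720 s × 1.10 = 31966.7 Mb
TV episode: 9.312 Mbps × 3420 s × 1.10 = 35031.7 Mb
feature film: 8.012 Mbps × 9660 s × 1.10 = 85135.5 Mb
Total: 215402.1 Mb = 26925.3 MB.
At 500 Mbps: 215402.1 / 500 = 431 s ≈ 7.18 minutes.

7 minutes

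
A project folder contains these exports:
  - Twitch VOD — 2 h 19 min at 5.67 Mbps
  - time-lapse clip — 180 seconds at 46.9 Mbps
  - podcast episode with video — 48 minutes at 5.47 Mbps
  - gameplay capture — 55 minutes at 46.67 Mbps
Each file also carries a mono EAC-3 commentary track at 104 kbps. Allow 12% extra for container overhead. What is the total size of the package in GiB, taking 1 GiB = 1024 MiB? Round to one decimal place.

29.6 GiB

Audio: 104 kbps = 0.104 Mbps.
Twitch VOD: 5.774 Mbps × 8340 s × 1.12 = 53933.8 Mb
time-lapse clip: 47.004 Mbps × 180 s × 1.12 = 9476.0 Mb
podcast episode with video: 5.574 Mbps × 2880 s × 1.12 = 17979.5 Mb
gameplay capture: 46.774 Mbps × 3300 s × 1.12 = 172876.7 Mb
Total: 254266.0 Mb = 31783.2 MB.
= 29.60 GiB.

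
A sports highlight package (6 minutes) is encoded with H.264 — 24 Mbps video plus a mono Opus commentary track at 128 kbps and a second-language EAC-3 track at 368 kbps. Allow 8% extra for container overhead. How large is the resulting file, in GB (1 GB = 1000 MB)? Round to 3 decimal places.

6 min = 360 s
Audio total: 128 + 368 = 496 kbps = 0.496 Mbps.
Total bitrate: 24 + 0.496 = 24.496 Mbps.
Stream data: 24.496 Mbps × 360 s = 8818.6 Mb.
With 8% container overhead: ×1.08.
9,524 Mb ÷ 8 = 1,191 MB → 1.191 GB.

1.191 GB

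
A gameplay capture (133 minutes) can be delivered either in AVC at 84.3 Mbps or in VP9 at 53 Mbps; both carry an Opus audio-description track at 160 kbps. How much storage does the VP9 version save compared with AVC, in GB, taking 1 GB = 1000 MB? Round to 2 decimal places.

133 min = 7980 s
Audio: 160 kbps = 0.160 Mbps.
AVC: 84.460 Mbps × 7980 s = 673990.8 Mb = 84.249 GB.
VP9: 53.160 Mbps × 7980 s = 424216.8 Mb = 53.027 GB.
Saving: 84.249 − 53.027 = 31.222 GB.

31.22 GB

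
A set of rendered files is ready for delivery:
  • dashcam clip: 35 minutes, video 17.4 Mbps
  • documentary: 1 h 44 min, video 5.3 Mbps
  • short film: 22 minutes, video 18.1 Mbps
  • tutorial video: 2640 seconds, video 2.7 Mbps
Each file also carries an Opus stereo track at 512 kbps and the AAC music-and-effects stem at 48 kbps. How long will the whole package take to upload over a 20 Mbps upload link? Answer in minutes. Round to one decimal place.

89.6 minutes

Audio total: 512 + 48 = 560 kbps = 0.560 Mbps.
dashcam clip: 17.960 Mbps × 2100 s = 37716.0 Mb
documentary: 5.860 Mbps × 6240 s = 36566.4 Mb
short film: 18.660 Mbps × 1320 s = 24631.2 Mb
tutorial video: 3.260 Mbps × 2640 s = 8606.4 Mb
Total: 107520.0 Mb = 13440.0 MB.
At 20 Mbps: 107520.0 / 20 = 5376 s ≈ 89.6 minutes.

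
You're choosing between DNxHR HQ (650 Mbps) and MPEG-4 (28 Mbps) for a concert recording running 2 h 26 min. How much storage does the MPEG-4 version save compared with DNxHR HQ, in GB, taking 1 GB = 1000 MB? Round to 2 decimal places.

2 h 26 min = 146 min = 8760 s
DNxHR HQ: 650.000 Mbps × 8760 s = 5694000.0 Mb = 711.750 GB.
MPEG-4: 28.000 Mbps × 8760 s = 245280.0 Mb = 30.660 GB.
Saving: 711.750 − 30.660 = 681.090 GB.

681.09 GB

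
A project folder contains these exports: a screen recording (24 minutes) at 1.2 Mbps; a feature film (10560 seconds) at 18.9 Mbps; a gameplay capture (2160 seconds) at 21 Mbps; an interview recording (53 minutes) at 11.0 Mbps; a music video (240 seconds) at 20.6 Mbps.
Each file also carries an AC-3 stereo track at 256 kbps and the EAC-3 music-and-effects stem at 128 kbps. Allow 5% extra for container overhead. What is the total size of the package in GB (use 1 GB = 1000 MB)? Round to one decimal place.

38.5 GB

Audio total: 256 + 128 = 384 kbps = 0.384 Mbps.
screen recording: 1.584 Mbps × 1440 s × 1.05 = 2395.0 Mb
feature film: 19.284 Mbps × 10560 s × 1.05 = 213821.0 Mb
gameplay capture: 21.384 Mbps × 2160 s × 1.05 = 48498.9 Mb
interview recording: 11.384 Mbps × 3180 s × 1.05 = 38011.2 Mb
music video: 20.984 Mbps × 240 s × 1.05 = 5288.0 Mb
Total: 308014.1 Mb = 38501.8 MB.
= 38.50 GB.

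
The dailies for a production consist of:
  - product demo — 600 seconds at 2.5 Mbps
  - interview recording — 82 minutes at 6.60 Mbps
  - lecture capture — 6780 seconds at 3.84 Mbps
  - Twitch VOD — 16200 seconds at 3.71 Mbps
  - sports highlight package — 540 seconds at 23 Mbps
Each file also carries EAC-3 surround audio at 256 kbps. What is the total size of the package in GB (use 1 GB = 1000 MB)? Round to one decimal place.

17.5 GB

Audio: 256 kbps = 0.256 Mbps.
product demo: 2.756 Mbps × 600 s = 1653.6 Mb
interview recording: 6.856 Mbps × 4920 s = 33731.5 Mb
lecture capture: 4.096 Mbps × 6780 s = 27770.9 Mb
Twitch VOD: 3.966 Mbps × 16200 s = 64249.2 Mb
sports highlight package: 23.256 Mbps × 540 s = 12558.2 Mb
Total: 139963.4 Mb = 17495.4 MB.
= 17.50 GB.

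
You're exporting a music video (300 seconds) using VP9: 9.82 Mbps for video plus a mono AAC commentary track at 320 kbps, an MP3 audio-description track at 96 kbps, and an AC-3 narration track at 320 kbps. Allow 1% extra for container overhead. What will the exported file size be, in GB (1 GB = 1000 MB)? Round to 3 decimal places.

0.400 GB

Audio total: 320 + 96 + 320 = 736 kbps = 0.736 Mbps.
Total bitrate: 9.82 + 0.736 = 10.556 Mbps.
Stream data: 10.556 Mbps × 300 s = 3166.8 Mb.
With 1% container overhead: ×1.01.
3,198 Mb ÷ 8 = 399.8 MB → 0.3998 GB.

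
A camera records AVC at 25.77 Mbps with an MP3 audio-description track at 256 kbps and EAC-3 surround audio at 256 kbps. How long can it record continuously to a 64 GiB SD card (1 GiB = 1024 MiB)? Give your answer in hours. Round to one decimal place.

5.8 hours

Audio total: 256 + 256 = 512 kbps = 0.512 Mbps.
Total bitrate: 25.77 + 0.512 = 26.282 Mbps.
Capacity: 64 GiB = 549,756 Mb.
Recording time: 549,756 / 26.282 = 20,918 s ≈ 5.81 hours.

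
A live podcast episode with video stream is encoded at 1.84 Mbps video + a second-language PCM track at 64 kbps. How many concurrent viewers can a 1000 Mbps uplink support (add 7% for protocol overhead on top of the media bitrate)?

490

Audio: 64 kbps = 0.064 Mbps.
Per-viewer media rate: 1.904 Mbps.
On the wire with 7% overhead: 2.037 Mbps.
1000 Mbps = 1,000 Mbps; 1,000 / 2.037 = 490.85 → 490 viewers.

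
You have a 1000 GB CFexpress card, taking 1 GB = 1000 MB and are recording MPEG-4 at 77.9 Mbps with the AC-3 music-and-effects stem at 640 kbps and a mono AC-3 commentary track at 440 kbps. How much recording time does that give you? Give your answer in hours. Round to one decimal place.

Audio total: 640 + 440 = 1080 kbps = 1.080 Mbps.
Total bitrate: 77.9 + 1.080 = 78.980 Mbps.
Capacity: 1000 GB = 8,000,000 Mb.
Recording time: 8,000,000 / 78.980 = 101,291 s ≈ 28.1 hours.

28.1 hours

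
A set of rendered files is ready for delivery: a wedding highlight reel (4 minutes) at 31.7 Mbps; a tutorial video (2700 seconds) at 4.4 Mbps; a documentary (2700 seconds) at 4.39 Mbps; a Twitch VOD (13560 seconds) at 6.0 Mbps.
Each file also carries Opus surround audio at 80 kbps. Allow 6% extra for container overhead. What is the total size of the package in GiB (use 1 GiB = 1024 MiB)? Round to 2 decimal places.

Audio: 80 kbps = 0.080 Mbps.
wedding highlight reel: 31.780 Mbps × 240 s × 1.06 = 8084.8 Mb
tutorial video: 4.480 Mbps × 2700 s × 1.06 = 12821.8 Mb
documentary: 4.470 Mbps × 2700 s × 1.06 = 12793.1 Mb
Twitch VOD: 6.080 Mbps × 13560 s × 1.06 = 87391.5 Mb
Total: 121091.2 Mb = 15136.4 MB.
= 14.10 GiB.

14.10 GiB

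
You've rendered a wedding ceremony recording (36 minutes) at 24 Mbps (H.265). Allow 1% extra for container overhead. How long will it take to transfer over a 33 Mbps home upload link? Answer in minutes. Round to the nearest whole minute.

26 minutes

36 min = 2160 s
File: 24.000 Mbps × 2160 s = 51840.0 Mb.
With 1% container overhead: ×1.01. → 52358.4 Mb.
At 33 Mbps: 52358.4 / 33 = 1586.6 s ≈ 26.4 minutes.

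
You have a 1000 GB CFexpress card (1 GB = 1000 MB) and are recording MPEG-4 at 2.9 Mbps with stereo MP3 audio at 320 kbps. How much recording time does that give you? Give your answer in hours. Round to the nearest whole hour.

Audio: 320 kbps = 0.320 Mbps.
Total bitrate: 2.9 + 0.320 = 3.220 Mbps.
Capacity: 1000 GB = 8,000,000 Mb.
Recording time: 8,000,000 / 3.220 = 2,484,472 s ≈ 690 hours.

690 hours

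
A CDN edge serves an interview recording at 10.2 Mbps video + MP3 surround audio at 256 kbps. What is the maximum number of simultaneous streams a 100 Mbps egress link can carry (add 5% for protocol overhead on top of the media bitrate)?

9

Audio: 256 kbps = 0.256 Mbps.
Per-viewer media rate: 10.456 Mbps.
On the wire with 5% overhead: 10.979 Mbps.
100 Mbps = 100.0 Mbps; 100.0 / 10.979 = 9.11 → 9 viewers.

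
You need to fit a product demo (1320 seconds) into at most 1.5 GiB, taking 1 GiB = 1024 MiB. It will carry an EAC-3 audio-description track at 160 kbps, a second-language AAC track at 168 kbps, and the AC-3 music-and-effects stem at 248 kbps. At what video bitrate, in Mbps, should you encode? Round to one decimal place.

Budget: 1.5 GiB = 12884.9 Mb.
Total bitrate budget: 12884.9 Mb / 1320 s = 9.761 Mbps.
Audio total: 160 + 168 + 248 = 576 kbps = 0.576 Mbps.
Video: 9.761 − 0.576 = 9.185 Mbps.

9.2 Mbps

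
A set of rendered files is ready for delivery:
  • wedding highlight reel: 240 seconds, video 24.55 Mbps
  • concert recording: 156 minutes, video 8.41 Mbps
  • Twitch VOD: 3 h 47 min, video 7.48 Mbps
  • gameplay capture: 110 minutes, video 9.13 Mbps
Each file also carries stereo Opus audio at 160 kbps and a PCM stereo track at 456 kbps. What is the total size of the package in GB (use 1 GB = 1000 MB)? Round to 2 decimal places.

33.14 GB

Audio total: 160 + 456 = 616 kbps = 0.616 Mbps.
wedding highlight reel: 25.166 Mbps × 240 s = 6039.8 Mb
concert recording: 9.026 Mbps × 9360 s = 84483.4 Mb
Twitch VOD: 8.096 Mbps × 13620 s = 110267.5 Mb
gameplay capture: 9.746 Mbps × 6600 s = 64323.6 Mb
Total: 265114.3 Mb = 33139.3 MB.
= 33.14 GB.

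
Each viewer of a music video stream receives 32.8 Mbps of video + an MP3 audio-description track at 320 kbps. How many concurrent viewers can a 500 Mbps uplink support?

Audio: 320 kbps = 0.320 Mbps.
Per-viewer media rate: 33.120 Mbps.
500 Mbps = 500.0 Mbps; 500.0 / 33.120 = 15.10 → 15 viewers.

15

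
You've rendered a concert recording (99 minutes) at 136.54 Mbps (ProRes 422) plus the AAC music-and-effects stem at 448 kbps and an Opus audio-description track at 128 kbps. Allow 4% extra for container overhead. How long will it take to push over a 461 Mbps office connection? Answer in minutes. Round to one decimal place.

30.6 minutes

99 min = 5940 s
Audio total: 448 + 128 = 576 kbps = 0.576 Mbps.
Total bitrate: 137.116 Mbps.
File: 137.116 Mbps × 5940 s = 814469.0 Mb.
With 4% container overhead: ×1.04. → 847047.8 Mb.
At 461 Mbps: 847047.8 / 461 = 1837.4 s ≈ 30.6 minutes.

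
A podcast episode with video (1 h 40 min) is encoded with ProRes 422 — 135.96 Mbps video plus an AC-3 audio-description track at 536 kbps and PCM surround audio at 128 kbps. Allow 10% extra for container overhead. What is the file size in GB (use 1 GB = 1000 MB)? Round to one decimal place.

1 h 40 min = 100 min = 6000 s
Audio total: 536 + 128 = 664 kbps = 0.664 Mbps.
Total bitrate: 135.96 + 0.664 = 136.624 Mbps.
Stream data: 136.624 Mbps × 6000 s = 819744.0 Mb.
With 10% container overhead: ×1.10.
901,718 Mb ÷ 8 = 112,715 MB → 112.7 GB.

112.7 GB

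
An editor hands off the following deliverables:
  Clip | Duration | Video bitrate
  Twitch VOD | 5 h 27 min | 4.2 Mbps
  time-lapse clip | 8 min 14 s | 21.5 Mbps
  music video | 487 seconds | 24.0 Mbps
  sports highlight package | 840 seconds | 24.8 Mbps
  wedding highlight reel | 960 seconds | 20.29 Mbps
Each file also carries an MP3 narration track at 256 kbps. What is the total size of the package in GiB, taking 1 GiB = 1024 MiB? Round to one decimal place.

Audio: 256 kbps = 0.256 Mbps.
Twitch VOD: 4.456 Mbps × 19620 s = 87426.7 Mb
time-lapse clip: 21.756 Mbps × 494 s = 10747.5 Mb
music video: 24.256 Mbps × 487 s = 11812.7 Mb
sports highlight package: 25.056 Mbps × 840 s = 21047.0 Mb
wedding highlight reel: 20.546 Mbps × 960 s = 19724.2 Mb
Total: 150758.1 Mb = 18844.8 MB.
= 17.55 GiB.

17.6 GiB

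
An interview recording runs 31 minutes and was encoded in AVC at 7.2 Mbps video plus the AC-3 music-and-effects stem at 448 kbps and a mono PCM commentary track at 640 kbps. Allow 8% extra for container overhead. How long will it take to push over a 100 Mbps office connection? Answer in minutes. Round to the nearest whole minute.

31 min = 1860 s
Audio total: 448 + 640 = 1088 kbps = 1.088 Mbps.
Total bitrate: 8.288 Mbps.
File: 8.288 Mbps × 1860 s = 15415.7 Mb.
With 8% container overhead: ×1.08. → 16648.9 Mb.
At 100 Mbps: 16648.9 / 100 = 166.5 s ≈ 2.77 minutes.

3 minutes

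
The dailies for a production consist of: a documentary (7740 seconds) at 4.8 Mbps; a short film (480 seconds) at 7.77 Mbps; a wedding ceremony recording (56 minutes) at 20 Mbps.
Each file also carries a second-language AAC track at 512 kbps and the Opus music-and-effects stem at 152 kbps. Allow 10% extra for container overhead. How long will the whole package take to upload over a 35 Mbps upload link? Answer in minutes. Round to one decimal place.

Audio total: 512 + 152 = 664 kbps = 0.664 Mbps.
documentary: 5.464 Mbps × 7740 s × 1.10 = 46520.5 Mb
short film: 8.434 Mbps × 480 s × 1.10 = 4453.2 Mb
wedding ceremony recording: 20.664 Mbps × 3360 s × 1.10 = 76374.1 Mb
Total: 127347.8 Mb = 15918.5 MB.
At 35 Mbps: 127347.8 / 35 = 3639 s ≈ 60.6 minutes.

60.6 minutes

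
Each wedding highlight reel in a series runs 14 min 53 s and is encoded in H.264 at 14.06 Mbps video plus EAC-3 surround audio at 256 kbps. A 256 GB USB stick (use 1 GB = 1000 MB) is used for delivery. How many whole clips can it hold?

160

14 min 53 s = 893 s
Audio: 256 kbps = 0.256 Mbps.
Total bitrate: 14.316 Mbps.
Per item: 14.316 Mbps × 893 s = 12,784 Mb = 1,598 MB.
Capacity: 256 GB = 2,048,000 Mb; 160.20 items → 160 complete.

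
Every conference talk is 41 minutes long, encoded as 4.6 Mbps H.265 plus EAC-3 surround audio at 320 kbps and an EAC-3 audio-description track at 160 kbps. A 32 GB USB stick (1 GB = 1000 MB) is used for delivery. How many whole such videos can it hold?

20

41 min = 2460 s
Audio total: 320 + 160 = 480 kbps = 0.480 Mbps.
Total bitrate: 5.080 Mbps.
Per item: 5.080 Mbps × 2460 s = 12,497 Mb = 1,562 MB.
Capacity: 32 GB = 256,000 Mb; 20.49 items → 20 complete.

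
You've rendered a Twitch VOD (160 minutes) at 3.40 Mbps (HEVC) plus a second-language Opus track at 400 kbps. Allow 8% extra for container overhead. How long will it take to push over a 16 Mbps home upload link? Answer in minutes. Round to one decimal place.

41.0 minutes

160 min = 9600 s
Audio: 400 kbps = 0.400 Mbps.
Total bitrate: 3.800 Mbps.
File: 3.800 Mbps × 9600 s = 36480.0 Mb.
With 8% container overhead: ×1.08. → 39398.4 Mb.
At 16 Mbps: 39398.4 / 16 = 2462.4 s ≈ 41 minutes.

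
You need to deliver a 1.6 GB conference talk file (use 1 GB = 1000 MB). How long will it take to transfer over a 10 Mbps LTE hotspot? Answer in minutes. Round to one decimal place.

File: 1.6 GB = 12800.0 Mb.
At 10 Mbps: 12800.0 / 10 = 1280.0 s ≈ 21.3 minutes.

21.3 minutes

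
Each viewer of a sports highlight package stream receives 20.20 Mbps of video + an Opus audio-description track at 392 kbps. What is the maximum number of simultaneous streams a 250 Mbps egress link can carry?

Audio: 392 kbps = 0.392 Mbps.
Per-viewer media rate: 20.592 Mbps.
250 Mbps = 250.0 Mbps; 250.0 / 20.592 = 12.14 → 12 viewers.

12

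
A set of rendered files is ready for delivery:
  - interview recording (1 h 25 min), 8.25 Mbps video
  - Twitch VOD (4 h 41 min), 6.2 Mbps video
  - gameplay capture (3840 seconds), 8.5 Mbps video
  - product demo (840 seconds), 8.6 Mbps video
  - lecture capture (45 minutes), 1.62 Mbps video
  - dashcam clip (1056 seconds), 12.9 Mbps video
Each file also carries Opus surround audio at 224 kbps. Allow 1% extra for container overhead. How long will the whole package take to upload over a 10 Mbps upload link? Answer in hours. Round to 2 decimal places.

5.93 hours

Audio: 224 kbps = 0.224 Mbps.
interview recording: 8.474 Mbps × 5100 s × 1.01 = 43649.6 Mb
Twitch VOD: 6.424 Mbps × 16860 s × 1.01 = 109391.7 Mb
gameplay capture: 8.724 Mbps × 3840 s × 1.01 = 33835.2 Mb
product demo: 8.824 Mbps × 840 s × 1.01 = 7486.3 Mb
lecture capture: 1.844 Mbps × 2700 s × 1.01 = 5028.6 Mb
dashcam clip: 13.124 Mbps × 1056 s × 1.01 = 13997.5 Mb
Total: 213388.9 Mb = 26673.6 MB.
At 10 Mbps: 213388.9 / 10 = 21339 s ≈ 5.93 hours.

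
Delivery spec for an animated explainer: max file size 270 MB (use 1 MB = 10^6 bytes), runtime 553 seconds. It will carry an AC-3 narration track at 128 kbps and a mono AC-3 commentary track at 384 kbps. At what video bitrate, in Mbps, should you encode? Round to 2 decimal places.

3.39 Mbps

Budget: 270 MB = 2160.0 Mb.
Total bitrate budget: 2160.0 Mb / 553 s = 3.906 Mbps.
Audio total: 128 + 384 = 512 kbps = 0.512 Mbps.
Video: 3.906 − 0.512 = 3.394 Mbps.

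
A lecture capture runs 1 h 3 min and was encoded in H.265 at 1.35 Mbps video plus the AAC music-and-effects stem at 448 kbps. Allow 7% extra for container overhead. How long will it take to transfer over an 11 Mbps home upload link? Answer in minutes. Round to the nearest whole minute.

1 h 3 min = 63 min = 3780 s
Audio: 448 kbps = 0.448 Mbps.
Total bitrate: 1.798 Mbps.
File: 1.798 Mbps × 3780 s = 6796.4 Mb.
With 7% container overhead: ×1.07. → 7272.2 Mb.
At 11 Mbps: 7272.2 / 11 = 661.1 s ≈ 11 minutes.

11 minutes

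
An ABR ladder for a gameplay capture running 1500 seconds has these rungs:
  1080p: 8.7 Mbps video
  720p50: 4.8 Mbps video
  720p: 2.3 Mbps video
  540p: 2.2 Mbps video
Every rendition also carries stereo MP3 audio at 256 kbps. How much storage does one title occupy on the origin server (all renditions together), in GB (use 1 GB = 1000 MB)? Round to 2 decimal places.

Audio: 256 kbps = 0.256 Mbps.
Sum of rendition bitrates: (8.7+0.256) + (4.8+0.256) + (2.3+0.256) + (2.2+0.256) = 19.024 Mbps.
× 1500 s = 28,536 Mb = 3,567 MB = 3.567 GB.

3.57 GB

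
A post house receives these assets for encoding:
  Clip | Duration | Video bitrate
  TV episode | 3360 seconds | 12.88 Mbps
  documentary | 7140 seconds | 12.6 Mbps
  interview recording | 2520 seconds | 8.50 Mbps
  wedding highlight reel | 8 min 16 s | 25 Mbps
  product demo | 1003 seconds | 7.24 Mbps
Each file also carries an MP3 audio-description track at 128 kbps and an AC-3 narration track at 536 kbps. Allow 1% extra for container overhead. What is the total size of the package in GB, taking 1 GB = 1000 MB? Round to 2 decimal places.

23.23 GB

Audio total: 128 + 536 = 664 kbps = 0.664 Mbps.
TV episode: 13.544 Mbps × 3360 s × 1.01 = 45962.9 Mb
documentary: 13.264 Mbps × 7140 s × 1.01 = 95652.0 Mb
interview recording: 9.164 Mbps × 2520 s × 1.01 = 23324.2 Mb
wedding highlight reel: 25.664 Mbps × 496 s × 1.01 = 12856.6 Mb
product demo: 7.904 Mbps × 1003 s × 1.01 = 8007.0 Mb
Total: 185802.8 Mb = 23225.3 MB.
= 23.23 GB.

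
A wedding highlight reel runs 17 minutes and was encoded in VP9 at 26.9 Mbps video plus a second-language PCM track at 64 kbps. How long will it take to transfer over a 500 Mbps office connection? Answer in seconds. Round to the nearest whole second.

17 min = 1020 s
Audio: 64 kbps = 0.064 Mbps.
Total bitrate: 26.964 Mbps.
File: 26.964 Mbps × 1020 s = 27503.3 Mb.
At 500 Mbps: 27503.3 / 500 = 55.0 s ≈ 55 seconds.

55 seconds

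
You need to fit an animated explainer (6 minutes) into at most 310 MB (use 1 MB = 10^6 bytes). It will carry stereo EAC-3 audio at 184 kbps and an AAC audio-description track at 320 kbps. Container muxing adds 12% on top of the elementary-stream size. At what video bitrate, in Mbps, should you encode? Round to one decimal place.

5.6 Mbps

Budget: 310 MB = 2480.0 Mb.
Stream payload after overhead: 2480.0 / 1.12 = 2214.3 Mb.
6 min = 360 s
Total bitrate budget: 2214.3 Mb / 360 s = 6.151 Mbps.
Audio total: 184 + 320 = 504 kbps = 0.504 Mbps.
Video: 6.151 − 0.504 = 5.647 Mbps.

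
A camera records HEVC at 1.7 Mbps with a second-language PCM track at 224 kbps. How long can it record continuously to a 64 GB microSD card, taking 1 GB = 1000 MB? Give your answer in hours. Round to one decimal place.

Audio: 224 kbps = 0.224 Mbps.
Total bitrate: 1.7 + 0.224 = 1.924 Mbps.
Capacity: 64 GB = 512,000 Mb.
Recording time: 512,000 / 1.924 = 266,112 s ≈ 73.9 hours.

73.9 hours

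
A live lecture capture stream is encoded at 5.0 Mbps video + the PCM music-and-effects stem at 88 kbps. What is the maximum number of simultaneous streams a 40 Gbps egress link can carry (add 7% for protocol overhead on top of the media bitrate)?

Audio: 88 kbps = 0.088 Mbps.
Per-viewer media rate: 5.088 Mbps.
On the wire with 7% overhead: 5.444 Mbps.
40 Gbps = 40,000 Mbps; 40,000 / 5.444 = 7347.32 → 7347 viewers.

7347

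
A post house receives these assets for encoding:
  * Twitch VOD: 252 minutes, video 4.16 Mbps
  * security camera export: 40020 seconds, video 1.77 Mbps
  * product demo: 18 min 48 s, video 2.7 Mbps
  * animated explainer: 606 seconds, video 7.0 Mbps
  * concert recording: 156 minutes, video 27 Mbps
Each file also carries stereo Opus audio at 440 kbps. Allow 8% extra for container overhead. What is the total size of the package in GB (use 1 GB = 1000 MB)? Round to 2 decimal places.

57.09 GB

Audio: 440 kbps = 0.440 Mbps.
Twitch VOD: 4.600 Mbps × 15120 s × 1.08 = 75116.2 Mb
security camera export: 2.210 Mbps × 40020 s × 1.08 = 95519.7 Mb
product demo: 3.140 Mbps × 1128 s × 1.08 = 3825.3 Mb
animated explainer: 7.440 Mbps × 606 s × 1.08 = 4869.3 Mb
concert recording: 27.440 Mbps × 9360 s × 1.08 = 277385.5 Mb
Total: 456716.0 Mb = 57089.5 MB.
= 57.09 GB.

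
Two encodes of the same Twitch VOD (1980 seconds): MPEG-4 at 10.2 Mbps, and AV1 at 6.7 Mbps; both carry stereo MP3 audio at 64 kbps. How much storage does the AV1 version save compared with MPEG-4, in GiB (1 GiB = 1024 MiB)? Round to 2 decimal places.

Audio: 64 kbps = 0.064 Mbps.
MPEG-4: 10.264 Mbps × 1980 s = 20322.7 Mb = 2.366 GiB.
AV1: 6.764 Mbps × 1980 s = 13392.7 Mb = 1.559 GiB.
Saving: 2.366 − 1.559 = 0.807 GiB.

0.81 GiB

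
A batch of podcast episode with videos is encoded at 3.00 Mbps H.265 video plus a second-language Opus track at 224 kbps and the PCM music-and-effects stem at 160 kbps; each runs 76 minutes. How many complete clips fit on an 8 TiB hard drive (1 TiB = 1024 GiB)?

76 min = 4560 s
Audio total: 224 + 160 = 384 kbps = 0.384 Mbps.
Total bitrate: 3.384 Mbps.
Per item: 3.384 Mbps × 4560 s = 15,431 Mb = 1,929 MB.
Capacity: 8 TiB = 70,368,744 Mb; 4560.21 items → 4560 complete.

4560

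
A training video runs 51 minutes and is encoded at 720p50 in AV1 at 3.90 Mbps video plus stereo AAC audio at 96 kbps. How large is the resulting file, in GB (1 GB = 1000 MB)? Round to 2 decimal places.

1.53 GB

51 min = 3060 s
Audio: 96 kbps = 0.096 Mbps.
Total bitrate: 3.90 + 0.096 = 3.996 Mbps.
Stream data: 3.996 Mbps × 3060 s = 12227.8 Mb.
12,228 Mb ÷ 8 = 1,528 MB → 1.528 GB.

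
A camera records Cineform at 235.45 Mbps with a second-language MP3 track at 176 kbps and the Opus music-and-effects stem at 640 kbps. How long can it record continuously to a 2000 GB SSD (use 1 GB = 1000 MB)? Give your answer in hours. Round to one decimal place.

18.8 hours

Audio total: 176 + 640 = 816 kbps = 0.816 Mbps.
Total bitrate: 235.45 + 0.816 = 236.266 Mbps.
Capacity: 2000 GB = 16,000,000 Mb.
Recording time: 16,000,000 / 236.266 = 67,720 s ≈ 18.8 hours.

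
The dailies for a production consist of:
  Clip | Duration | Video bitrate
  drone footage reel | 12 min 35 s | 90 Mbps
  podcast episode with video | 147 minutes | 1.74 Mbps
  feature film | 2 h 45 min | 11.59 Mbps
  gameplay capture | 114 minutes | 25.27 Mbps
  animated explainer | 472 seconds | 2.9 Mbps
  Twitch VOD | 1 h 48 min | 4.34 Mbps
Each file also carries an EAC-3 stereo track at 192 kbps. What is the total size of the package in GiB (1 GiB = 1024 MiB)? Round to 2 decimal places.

47.35 GiB

Audio: 192 kbps = 0.192 Mbps.
drone footage reel: 90.192 Mbps × 755 s = 68095.0 Mb
podcast episode with video: 1.932 Mbps × 8820 s = 17040.2 Mb
feature film: 11.782 Mbps × 9900 s = 116641.8 Mb
gameplay capture: 25.462 Mbps × 6840 s = 174160.1 Mb
animated explainer: 3.092 Mbps × 472 s = 1459.4 Mb
Twitch VOD: 4.532 Mbps × 6480 s = 29367.4 Mb
Total: 406763.9 Mb = 50845.5 MB.
= 47.35 GiB.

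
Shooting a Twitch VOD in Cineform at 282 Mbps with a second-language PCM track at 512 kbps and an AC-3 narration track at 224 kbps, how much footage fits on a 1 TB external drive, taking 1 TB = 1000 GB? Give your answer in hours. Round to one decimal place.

7.9 hours

Audio total: 512 + 224 = 736 kbps = 0.736 Mbps.
Total bitrate: 282 + 0.736 = 282.736 Mbps.
Capacity: 1 TB = 8,000,000 Mb.
Recording time: 8,000,000 / 282.736 = 28,295 s ≈ 7.86 hours.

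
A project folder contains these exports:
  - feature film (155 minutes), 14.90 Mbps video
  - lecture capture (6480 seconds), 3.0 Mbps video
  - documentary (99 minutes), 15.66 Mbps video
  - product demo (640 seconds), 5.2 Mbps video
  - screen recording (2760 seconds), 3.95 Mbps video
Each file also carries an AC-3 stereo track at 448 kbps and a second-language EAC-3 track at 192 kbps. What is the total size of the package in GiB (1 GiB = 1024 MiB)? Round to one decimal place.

32.8 GiB

Audio total: 448 + 192 = 640 kbps = 0.640 Mbps.
feature film: 15.540 Mbps × 9300 s = 144522.0 Mb
lecture capture: 3.640 Mbps × 6480 s = 23587.2 Mb
documentary: 16.300 Mbps × 5940 s = 96822.0 Mb
product demo: 5.840 Mbps × 640 s = 3737.6 Mb
screen recording: 4.590 Mbps × 2760 s = 12668.4 Mb
Total: 281337.2 Mb = 35167.2 MB.
= 32.75 GiB.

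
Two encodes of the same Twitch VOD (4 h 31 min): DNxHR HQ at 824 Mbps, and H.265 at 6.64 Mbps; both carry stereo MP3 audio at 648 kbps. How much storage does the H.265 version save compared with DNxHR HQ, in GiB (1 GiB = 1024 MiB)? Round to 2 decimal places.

1547.19 GiB

4 h 31 min = 271 min = 16260 s
Audio: 648 kbps = 0.648 Mbps.
DNxHR HQ: 824.648 Mbps × 16260 s = 13408776.5 Mb = 1560.987 GiB.
H.265: 7.288 Mbps × 16260 s = 118502.9 Mb = 13.796 GiB.
Saving: 1560.987 − 13.796 = 1547.191 GiB.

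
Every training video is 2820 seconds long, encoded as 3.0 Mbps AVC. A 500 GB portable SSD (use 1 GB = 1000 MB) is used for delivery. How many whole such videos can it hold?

472

Per item: 3.000 Mbps × 2820 s = 8,460 Mb = 1,058 MB.
Capacity: 500 GB = 4,000,000 Mb; 472.81 items → 472 complete.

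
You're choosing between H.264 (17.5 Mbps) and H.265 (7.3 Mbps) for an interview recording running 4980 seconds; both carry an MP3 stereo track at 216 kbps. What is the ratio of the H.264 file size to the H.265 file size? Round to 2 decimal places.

Audio: 216 kbps = 0.216 Mbps.
H.264: 17.716 Mbps × 4980 s = 88225.7 Mb = 11.028 GB.
H.265: 7.516 Mbps × 4980 s = 37429.7 Mb = 4.679 GB.
Ratio: 11.028 / 4.679 = 2.357.

2.36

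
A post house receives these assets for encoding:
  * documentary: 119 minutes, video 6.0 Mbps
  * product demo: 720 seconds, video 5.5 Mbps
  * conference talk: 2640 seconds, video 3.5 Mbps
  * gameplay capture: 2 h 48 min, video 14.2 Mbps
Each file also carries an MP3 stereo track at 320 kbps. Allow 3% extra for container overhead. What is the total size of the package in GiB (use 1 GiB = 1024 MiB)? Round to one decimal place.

24.7 GiB

Audio: 320 kbps = 0.320 Mbps.
documentary: 6.320 Mbps × 7140 s × 1.03 = 46478.5 Mb
product demo: 5.820 Mbps × 720 s × 1.03 = 4316.1 Mb
conference talk: 3.820 Mbps × 2640 s × 1.03 = 10387.3 Mb
gameplay capture: 14.520 Mbps × 10080 s × 1.03 = 150752.4 Mb
Total: 211934.4 Mb = 26491.8 MB.
= 24.67 GiB.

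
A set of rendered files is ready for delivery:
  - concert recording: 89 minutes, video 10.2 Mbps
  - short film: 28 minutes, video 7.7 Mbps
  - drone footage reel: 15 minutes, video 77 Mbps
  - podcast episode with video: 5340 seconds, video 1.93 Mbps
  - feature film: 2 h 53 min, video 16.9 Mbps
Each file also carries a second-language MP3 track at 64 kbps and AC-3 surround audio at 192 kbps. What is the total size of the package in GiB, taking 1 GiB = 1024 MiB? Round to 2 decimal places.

38.24 GiB

Audio total: 64 + 192 = 256 kbps = 0.256 Mbps.
concert recording: 10.456 Mbps × 5340 s = 55835.0 Mb
short film: 7.956 Mbps × 1680 s = 13366.1 Mb
drone footage reel: 77.256 Mbps × 900 s = 69530.4 Mb
podcast episode with video: 2.186 Mbps × 5340 s = 11673.2 Mb
feature film: 17.156 Mbps × 10380 s = 178079.3 Mb
Total: 328484.0 Mb = 41060.5 MB.
= 38.24 GiB.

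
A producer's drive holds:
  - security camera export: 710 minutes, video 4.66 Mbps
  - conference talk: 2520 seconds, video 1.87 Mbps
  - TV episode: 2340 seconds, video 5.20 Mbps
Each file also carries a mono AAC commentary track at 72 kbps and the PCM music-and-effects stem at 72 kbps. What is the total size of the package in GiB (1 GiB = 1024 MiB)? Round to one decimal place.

25.9 GiB

Audio total: 72 + 72 = 144 kbps = 0.144 Mbps.
security camera export: 4.804 Mbps × 42600 s = 204650.4 Mb
conference talk: 2.014 Mbps × 2520 s = 5075.3 Mb
TV episode: 5.344 Mbps × 2340 s = 12505.0 Mb
Total: 222230.6 Mb = 27778.8 MB.
= 25.87 GiB.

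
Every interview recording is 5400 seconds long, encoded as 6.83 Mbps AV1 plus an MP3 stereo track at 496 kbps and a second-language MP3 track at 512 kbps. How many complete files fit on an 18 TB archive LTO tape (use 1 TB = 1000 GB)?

Audio total: 496 + 512 = 1008 kbps = 1.008 Mbps.
Total bitrate: 7.838 Mbps.
Per item: 7.838 Mbps × 5400 s = 42,325 Mb = 5,291 MB.
Capacity: 18 TB = 144,000,000 Mb; 3402.23 items → 3402 complete.

3402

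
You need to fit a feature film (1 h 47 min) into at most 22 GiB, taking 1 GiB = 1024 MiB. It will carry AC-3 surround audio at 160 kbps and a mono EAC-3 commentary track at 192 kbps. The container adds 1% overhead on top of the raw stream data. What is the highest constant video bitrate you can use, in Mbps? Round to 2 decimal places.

28.79 Mbps

Budget: 22 GiB = 188978.6 Mb.
Stream payload after overhead: 188978.6 / 1.01 = 187107.5 Mb.
1 h 47 min = 107 min = 6420 s
Total bitrate budget: 187107.5 Mb / 6420 s = 29.144 Mbps.
Audio total: 160 + 192 = 352 kbps = 0.352 Mbps.
Video: 29.144 − 0.352 = 28.792 Mbps.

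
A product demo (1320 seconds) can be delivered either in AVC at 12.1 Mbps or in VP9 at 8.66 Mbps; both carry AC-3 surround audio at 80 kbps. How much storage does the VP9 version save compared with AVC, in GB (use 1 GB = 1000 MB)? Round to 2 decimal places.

0.57 GB

Audio: 80 kbps = 0.080 Mbps.
AVC: 12.180 Mbps × 1320 s = 16077.6 Mb = 2.010 GB.
VP9: 8.740 Mbps × 1320 s = 11536.8 Mb = 1.442 GB.
Saving: 2.010 − 1.442 = 0.568 GB.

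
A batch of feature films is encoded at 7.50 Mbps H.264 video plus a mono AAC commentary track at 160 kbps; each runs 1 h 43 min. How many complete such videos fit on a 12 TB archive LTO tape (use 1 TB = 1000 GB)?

2027

1 h 43 min = 103 min = 6180 s
Audio: 160 kbps = 0.160 Mbps.
Total bitrate: 7.660 Mbps.
Per item: 7.660 Mbps × 6180 s = 47,339 Mb = 5,917 MB.
Capacity: 12 TB = 96,000,000 Mb; 2027.93 items → 2027 complete.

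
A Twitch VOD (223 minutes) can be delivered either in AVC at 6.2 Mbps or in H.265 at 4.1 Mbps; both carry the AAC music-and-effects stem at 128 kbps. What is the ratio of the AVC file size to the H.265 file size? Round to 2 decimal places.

1.50

223 min = 13380 s
Audio: 128 kbps = 0.128 Mbps.
AVC: 6.328 Mbps × 13380 s = 84668.6 Mb = 10.584 GB.
H.265: 4.228 Mbps × 13380 s = 56570.6 Mb = 7.071 GB.
Ratio: 10.584 / 7.071 = 1.497.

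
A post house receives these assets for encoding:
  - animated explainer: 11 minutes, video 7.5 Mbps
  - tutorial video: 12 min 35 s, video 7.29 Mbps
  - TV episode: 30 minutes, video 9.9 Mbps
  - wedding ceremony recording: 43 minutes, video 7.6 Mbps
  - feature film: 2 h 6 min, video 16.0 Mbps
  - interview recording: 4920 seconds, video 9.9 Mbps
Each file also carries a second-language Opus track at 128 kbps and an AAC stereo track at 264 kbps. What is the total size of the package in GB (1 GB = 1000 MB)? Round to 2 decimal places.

28.09 GB

Audio total: 128 + 264 = 392 kbps = 0.392 Mbps.
animated explainer: 7.892 Mbps × 660 s = 5208.7 Mb
tutorial video: 7.682 Mbps × 755 s = 5799.9 Mb
TV episode: 10.292 Mbps × 1800 s = 18525.6 Mb
wedding ceremony recording: 7.992 Mbps × 2580 s = 20619.4 Mb
feature film: 16.392 Mbps × 7560 s = 123923.5 Mb
interview recording: 10.292 Mbps × 4920 s = 50636.6 Mb
Total: 224713.8 Mb = 28089.2 MB.
= 28.09 GB.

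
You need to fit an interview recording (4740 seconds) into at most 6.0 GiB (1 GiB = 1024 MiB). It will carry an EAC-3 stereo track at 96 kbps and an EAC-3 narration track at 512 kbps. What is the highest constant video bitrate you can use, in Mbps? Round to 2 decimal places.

10.27 Mbps

Budget: 6.0 GiB = 51539.6 Mb.
Total bitrate budget: 51539.6 Mb / 4740 s = 10.873 Mbps.
Audio total: 96 + 512 = 608 kbps = 0.608 Mbps.
Video: 10.873 − 0.608 = 10.265 Mbps.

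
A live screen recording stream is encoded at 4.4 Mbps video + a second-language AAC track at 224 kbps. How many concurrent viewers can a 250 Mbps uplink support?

Audio: 224 kbps = 0.224 Mbps.
Per-viewer media rate: 4.624 Mbps.
250 Mbps = 250.0 Mbps; 250.0 / 4.624 = 54.07 → 54 viewers.

54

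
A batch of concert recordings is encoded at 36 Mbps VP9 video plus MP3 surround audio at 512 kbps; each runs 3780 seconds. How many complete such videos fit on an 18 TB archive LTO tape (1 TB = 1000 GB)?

1043

Audio: 512 kbps = 0.512 Mbps.
Total bitrate: 36.512 Mbps.
Per item: 36.512 Mbps × 3780 s = 138,015 Mb = 17,252 MB.
Capacity: 18 TB = 144,000,000 Mb; 1043.36 items → 1043 complete.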